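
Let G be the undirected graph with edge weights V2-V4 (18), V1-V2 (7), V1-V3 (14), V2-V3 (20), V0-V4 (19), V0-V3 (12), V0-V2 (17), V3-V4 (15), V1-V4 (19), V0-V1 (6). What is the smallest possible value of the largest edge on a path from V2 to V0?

A few of the V2→V0 routes:
V2 - V1 - V3 - V4 - V0: max(7, 14, 15, 19) = 19
V2 - V4 - V3 - V1 - V0: max(18, 15, 14, 6) = 18
V2 - V1 - V0: max(7, 6) = 7
V2 - V1 - V3 - V0: max(7, 14, 12) = 14
V2 - V0: max(17) = 17
V2 - V4 - V3 - V0: max(18, 15, 12) = 18
Smallest bottleneck: 7.

7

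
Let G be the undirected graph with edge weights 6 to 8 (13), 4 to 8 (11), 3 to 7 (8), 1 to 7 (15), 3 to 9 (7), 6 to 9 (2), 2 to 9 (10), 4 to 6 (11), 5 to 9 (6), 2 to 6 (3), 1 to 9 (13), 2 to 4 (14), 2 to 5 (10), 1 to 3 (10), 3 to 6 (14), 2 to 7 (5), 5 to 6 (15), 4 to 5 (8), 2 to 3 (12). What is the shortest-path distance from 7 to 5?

15

Some routes from 7 to 5:
7 - 2 - 5: 5 + 10 = 15
7 - 2 - 6 - 9 - 5: 5 + 3 + 2 + 6 = 16
7 - 3 - 9 - 5: 8 + 7 + 6 = 21
Best route has total 15.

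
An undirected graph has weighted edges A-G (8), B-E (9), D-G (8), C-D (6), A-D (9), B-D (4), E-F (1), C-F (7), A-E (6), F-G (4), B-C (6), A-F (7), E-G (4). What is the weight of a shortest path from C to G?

11

Checking several routes:
C→F→G: 7 + 4 = 11
C→F→E→G: 7 + 1 + 4 = 12
C→D→G: 6 + 8 = 14
Best route has total 11.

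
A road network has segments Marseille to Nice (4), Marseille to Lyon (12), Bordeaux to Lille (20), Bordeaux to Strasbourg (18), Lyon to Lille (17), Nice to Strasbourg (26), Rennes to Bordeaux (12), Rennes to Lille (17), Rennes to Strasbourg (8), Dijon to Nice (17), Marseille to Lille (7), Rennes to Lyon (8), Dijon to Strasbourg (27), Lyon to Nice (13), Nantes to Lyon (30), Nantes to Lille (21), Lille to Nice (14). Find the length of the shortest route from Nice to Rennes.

Checking several routes:
Nice -> Marseille -> Lyon -> Rennes: 4 + 12 + 8 = 24
Nice -> Lyon -> Rennes: 13 + 8 = 21
Nice -> Marseille -> Lille -> Rennes: 4 + 7 + 17 = 28
Nice -> Strasbourg -> Rennes: 26 + 8 = 34
Nice -> Lille -> Rennes: 14 + 17 = 31
Best route has total 21 km.

21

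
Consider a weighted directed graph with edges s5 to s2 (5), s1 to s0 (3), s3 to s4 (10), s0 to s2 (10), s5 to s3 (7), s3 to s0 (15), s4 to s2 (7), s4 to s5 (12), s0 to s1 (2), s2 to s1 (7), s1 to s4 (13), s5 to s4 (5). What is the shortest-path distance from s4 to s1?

14

Checking several routes:
s4 → s2 → s1: 7 + 7 = 14
s4 → s5 → s2 → s1: 12 + 5 + 7 = 24
s4 → s5 → s3 → s0 → s1: 12 + 7 + 15 + 2 = 36
Shortest: 14.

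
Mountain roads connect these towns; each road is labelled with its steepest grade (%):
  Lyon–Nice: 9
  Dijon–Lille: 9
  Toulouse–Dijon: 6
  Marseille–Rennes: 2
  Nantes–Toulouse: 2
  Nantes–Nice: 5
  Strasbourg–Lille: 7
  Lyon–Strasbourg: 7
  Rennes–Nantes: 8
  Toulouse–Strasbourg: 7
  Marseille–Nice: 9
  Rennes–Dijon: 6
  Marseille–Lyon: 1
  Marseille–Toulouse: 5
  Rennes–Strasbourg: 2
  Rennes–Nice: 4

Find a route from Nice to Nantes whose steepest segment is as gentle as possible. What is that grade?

5

Checking several routes:
Nice→Rennes→Marseille→Lyon→Strasbourg→Toulouse→Nantes: max(4, 2, 1, 7, 7, 2) = 7
Nice→Rennes→Strasbourg→Lyon→Marseille→Toulouse→Nantes: max(4, 2, 7, 1, 5, 2) = 7
Nice→Rennes→Dijon→Toulouse→Nantes: max(4, 6, 6, 2) = 6
Nice→Nantes: max(5) = 5
Nice→Rennes→Strasbourg→Toulouse→Nantes: max(4, 2, 7, 2) = 7
Nice→Rennes→Marseille→Toulouse→Nantes: max(4, 2, 5, 2) = 5
The minimum achievable maximum is 5%.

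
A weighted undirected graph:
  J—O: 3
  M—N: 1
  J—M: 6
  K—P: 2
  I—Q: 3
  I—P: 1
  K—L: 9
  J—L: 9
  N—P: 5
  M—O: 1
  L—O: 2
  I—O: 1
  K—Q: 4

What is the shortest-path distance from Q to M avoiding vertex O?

10

Comparing a few candidate routes:
Q - I - P - N - M: 3 + 1 + 5 + 1 = 10
Q - K - L - J - M: 4 + 9 + 9 + 6 = 28
Q - K - P - N - M: 4 + 2 + 5 + 1 = 12
Shortest: 10.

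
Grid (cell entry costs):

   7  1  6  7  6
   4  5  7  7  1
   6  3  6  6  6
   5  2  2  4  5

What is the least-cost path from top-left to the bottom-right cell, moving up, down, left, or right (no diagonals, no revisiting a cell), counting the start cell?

29

Path [0,0] -> [0,1] -> [1,1] -> [2,1] -> [3,1] -> [3,2] -> [3,3] -> [3,4]: 7 + 1 + 5 + 3 + 2 + 2 + 4 + 5 = 29.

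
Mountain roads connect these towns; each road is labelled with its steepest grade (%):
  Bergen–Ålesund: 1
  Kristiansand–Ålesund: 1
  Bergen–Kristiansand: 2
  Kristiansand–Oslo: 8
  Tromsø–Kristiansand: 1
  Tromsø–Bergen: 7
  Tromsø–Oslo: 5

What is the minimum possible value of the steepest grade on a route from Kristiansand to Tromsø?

1

Paths from Kristiansand to Tromsø:
Kristiansand-Bergen-Tromsø: max(2, 7) = 7
Kristiansand-Ålesund-Bergen-Tromsø: max(1, 1, 7) = 7
Kristiansand-Oslo-Tromsø: max(8, 5) = 8
Kristiansand-Tromsø: max(1) = 1
Smallest bottleneck: 1%.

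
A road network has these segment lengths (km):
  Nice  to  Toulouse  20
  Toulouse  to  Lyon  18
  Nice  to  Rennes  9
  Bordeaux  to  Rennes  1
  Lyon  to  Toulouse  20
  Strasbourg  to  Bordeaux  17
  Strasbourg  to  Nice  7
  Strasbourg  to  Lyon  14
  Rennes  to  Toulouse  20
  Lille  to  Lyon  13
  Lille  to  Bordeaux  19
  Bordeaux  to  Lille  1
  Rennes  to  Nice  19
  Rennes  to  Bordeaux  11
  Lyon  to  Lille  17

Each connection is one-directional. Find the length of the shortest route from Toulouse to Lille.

Routes from Toulouse to Lille:
Toulouse -> Lyon -> Lille: 18 + 17 = 35
Best route has total 35 km.

35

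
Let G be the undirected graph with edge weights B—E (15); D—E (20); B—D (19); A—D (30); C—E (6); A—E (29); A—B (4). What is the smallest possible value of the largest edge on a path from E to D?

Candidate routes:
E-D: max(20) = 20
E-B-D: max(15, 19) = 19
E-A-D: max(29, 30) = 30
E-B-A-D: max(15, 4, 30) = 30
E-A-B-D: max(29, 4, 19) = 29
The minimum achievable maximum is 19.

19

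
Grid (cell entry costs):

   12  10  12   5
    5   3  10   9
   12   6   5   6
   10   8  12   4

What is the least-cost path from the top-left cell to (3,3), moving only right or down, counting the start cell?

41

One optimal route is (0,0)→(1,0)→(1,1)→(2,1)→(2,2)→(2,3)→(3,3).
Its cost is 12 + 5 + 3 + 6 + 5 + 6 + 4 = 41.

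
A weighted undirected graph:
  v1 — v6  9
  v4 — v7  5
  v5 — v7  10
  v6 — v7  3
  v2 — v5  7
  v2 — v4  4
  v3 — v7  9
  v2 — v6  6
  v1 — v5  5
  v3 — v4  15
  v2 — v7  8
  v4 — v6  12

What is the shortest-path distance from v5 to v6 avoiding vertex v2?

13

Candidate routes:
v5 → v1 → v6: 5 + 9 = 14
v5 → v7 → v6: 10 + 3 = 13
v5 → v7 → v4 → v6: 10 + 5 + 12 = 27
v5 → v7 → v3 → v4 → v6: 10 + 9 + 15 + 12 = 46
Best route has total 13.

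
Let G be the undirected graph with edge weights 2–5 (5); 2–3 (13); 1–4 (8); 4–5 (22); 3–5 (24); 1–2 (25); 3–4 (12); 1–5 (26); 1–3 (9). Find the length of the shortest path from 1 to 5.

Comparing a few candidate routes:
1 - 3 - 2 - 5: 9 + 13 + 5 = 27
1 - 2 - 5: 25 + 5 = 30
1 - 5: 26
Shortest: 26.

26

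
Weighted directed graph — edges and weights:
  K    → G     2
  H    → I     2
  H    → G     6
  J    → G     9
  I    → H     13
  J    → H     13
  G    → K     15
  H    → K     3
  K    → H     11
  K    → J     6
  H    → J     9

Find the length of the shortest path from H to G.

5

Routes from H to G:
H → G: 6
H → K → G: 3 + 2 = 5
H → J → G: 9 + 9 = 18
H → K → J → G: 3 + 6 + 9 = 18
Best route has total 5.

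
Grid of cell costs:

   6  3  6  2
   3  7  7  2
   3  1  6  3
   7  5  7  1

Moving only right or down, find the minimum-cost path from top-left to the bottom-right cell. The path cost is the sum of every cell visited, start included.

23

Best path: [0,0] -> [0,1] -> [0,2] -> [0,3] -> [1,3] -> [2,3] -> [3,3]
Cost: 6 + 3 + 6 + 2 + 2 + 3 + 1 = 23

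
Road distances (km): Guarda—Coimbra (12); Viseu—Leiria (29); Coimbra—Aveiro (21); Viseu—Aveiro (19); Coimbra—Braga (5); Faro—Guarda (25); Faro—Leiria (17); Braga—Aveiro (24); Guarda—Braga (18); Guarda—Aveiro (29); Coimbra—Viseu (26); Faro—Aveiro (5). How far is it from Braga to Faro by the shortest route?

29

Comparing a few candidate routes:
Braga → Aveiro → Faro: 24 + 5 = 29
Braga → Guarda → Faro: 18 + 25 = 43
Braga → Coimbra → Guarda → Faro: 5 + 12 + 25 = 42
Braga → Coimbra → Aveiro → Faro: 5 + 21 + 5 = 31
Best route has total 29 km.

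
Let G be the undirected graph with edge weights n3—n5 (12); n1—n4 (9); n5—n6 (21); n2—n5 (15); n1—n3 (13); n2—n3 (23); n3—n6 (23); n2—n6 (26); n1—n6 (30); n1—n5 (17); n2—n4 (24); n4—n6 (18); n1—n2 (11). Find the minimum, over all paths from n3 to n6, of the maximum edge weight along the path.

Checking several routes:
n3→n5→n2→n1→n4→n6: max(12, 15, 11, 9, 18) = 18
n3→n1→n4→n6: max(13, 9, 18) = 18
n3→n5→n1→n4→n6: max(12, 17, 9, 18) = 18
Smallest bottleneck: 18.

18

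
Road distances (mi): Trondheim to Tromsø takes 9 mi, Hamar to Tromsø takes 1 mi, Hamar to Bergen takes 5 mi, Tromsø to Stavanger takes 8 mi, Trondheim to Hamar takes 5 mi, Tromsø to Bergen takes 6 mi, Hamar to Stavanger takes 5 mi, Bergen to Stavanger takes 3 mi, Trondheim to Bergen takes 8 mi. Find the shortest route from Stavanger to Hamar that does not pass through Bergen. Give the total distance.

5

Candidate routes:
Stavanger -> Hamar: 5
Stavanger -> Tromsø -> Trondheim -> Hamar: 8 + 9 + 5 = 22
Stavanger -> Tromsø -> Hamar: 8 + 1 = 9
The minimum is 5 mi.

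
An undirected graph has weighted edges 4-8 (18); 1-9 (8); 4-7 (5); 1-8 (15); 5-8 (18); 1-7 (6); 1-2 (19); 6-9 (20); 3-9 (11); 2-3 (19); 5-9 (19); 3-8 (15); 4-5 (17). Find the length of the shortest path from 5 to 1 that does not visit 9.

Checking several routes:
5 → 8 → 1: 18 + 15 = 33
5 → 4 → 7 → 1: 17 + 5 + 6 = 28
5 → 8 → 4 → 7 → 1: 18 + 18 + 5 + 6 = 47
The minimum is 28.

28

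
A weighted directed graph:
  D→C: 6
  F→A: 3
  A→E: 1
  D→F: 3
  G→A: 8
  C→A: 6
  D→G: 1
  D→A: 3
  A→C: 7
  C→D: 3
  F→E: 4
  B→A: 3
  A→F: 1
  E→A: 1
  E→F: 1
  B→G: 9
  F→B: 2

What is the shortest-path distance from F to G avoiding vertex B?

Paths from F to G avoiding B:
F-A-C-D-G: 3 + 7 + 3 + 1 = 14
F-E-A-C-D-G: 4 + 1 + 7 + 3 + 1 = 16
Shortest: 14.

14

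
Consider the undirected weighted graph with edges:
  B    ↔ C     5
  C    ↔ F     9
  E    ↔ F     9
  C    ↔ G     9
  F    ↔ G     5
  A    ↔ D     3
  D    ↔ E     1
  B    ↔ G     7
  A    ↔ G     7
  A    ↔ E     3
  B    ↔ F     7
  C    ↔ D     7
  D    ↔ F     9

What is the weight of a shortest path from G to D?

10

A few of the G→D routes:
G - A - E - D: 7 + 3 + 1 = 11
G - A - D: 7 + 3 = 10
G - F - E - D: 5 + 9 + 1 = 15
G - F - D: 5 + 9 = 14
Shortest: 10.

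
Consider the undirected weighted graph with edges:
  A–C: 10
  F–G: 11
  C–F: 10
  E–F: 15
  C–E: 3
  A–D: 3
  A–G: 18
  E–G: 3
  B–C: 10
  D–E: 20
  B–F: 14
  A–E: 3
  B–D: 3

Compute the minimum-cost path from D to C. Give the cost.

9

A few of the D→C routes:
D→A→C: 3 + 10 = 13
D→E→C: 20 + 3 = 23
D→B→C: 3 + 10 = 13
D→A→E→C: 3 + 3 + 3 = 9
D→B→F→C: 3 + 14 + 10 = 27
The minimum is 9.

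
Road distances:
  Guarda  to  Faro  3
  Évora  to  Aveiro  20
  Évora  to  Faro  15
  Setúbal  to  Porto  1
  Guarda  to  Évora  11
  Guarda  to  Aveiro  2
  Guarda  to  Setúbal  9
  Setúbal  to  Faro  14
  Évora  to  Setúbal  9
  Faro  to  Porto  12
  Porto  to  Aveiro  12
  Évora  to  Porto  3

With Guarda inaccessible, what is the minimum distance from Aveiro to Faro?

Checking several routes:
Aveiro → Porto → Évora → Faro: 12 + 3 + 15 = 30
Aveiro → Porto → Faro: 12 + 12 = 24
Aveiro → Porto → Setúbal → Faro: 12 + 1 + 14 = 27
Shortest: 24.

24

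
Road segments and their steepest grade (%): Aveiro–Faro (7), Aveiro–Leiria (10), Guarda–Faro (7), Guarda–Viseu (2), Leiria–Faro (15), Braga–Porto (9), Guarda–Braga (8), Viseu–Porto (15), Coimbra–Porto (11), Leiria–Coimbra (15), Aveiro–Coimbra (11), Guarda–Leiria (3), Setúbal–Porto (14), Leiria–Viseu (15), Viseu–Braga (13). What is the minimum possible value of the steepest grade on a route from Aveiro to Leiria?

7

A few of the Aveiro→Leiria routes:
Aveiro → Coimbra → Porto → Braga → Guarda → Leiria: max(11, 11, 9, 8, 3) = 11
Aveiro → Faro → Guarda → Viseu → Porto → Coimbra → Leiria: max(7, 7, 2, 15, 11, 15) = 15
Aveiro → Faro → Guarda → Viseu → Braga → Porto → Coimbra → Leiria: max(7, 7, 2, 13, 9, 11, 15) = 15
Aveiro → Coimbra → Porto → Braga → Viseu → Guarda → Leiria: max(11, 11, 9, 13, 2, 3) = 13
Aveiro → Faro → Guarda → Leiria: max(7, 7, 3) = 7
Aveiro → Leiria: max(10) = 10
Smallest bottleneck: 7%.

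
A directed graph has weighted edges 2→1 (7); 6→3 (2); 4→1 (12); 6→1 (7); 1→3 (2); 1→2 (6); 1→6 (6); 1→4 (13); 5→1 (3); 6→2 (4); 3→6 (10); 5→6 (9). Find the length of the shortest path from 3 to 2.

14

Routes from 3 to 2:
3 -> 6 -> 2: 10 + 4 = 14
3 -> 6 -> 1 -> 2: 10 + 7 + 6 = 23
Best route has total 14.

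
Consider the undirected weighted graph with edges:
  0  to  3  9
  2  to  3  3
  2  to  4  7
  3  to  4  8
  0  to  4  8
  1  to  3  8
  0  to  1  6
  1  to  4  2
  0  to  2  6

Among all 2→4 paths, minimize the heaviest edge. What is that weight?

6

Checking several routes:
2 → 4: max(7) = 7
2 → 0 → 1 → 3 → 4: max(6, 6, 8, 8) = 8
2 → 0 → 1 → 4: max(6, 6, 2) = 6
Smallest bottleneck: 6.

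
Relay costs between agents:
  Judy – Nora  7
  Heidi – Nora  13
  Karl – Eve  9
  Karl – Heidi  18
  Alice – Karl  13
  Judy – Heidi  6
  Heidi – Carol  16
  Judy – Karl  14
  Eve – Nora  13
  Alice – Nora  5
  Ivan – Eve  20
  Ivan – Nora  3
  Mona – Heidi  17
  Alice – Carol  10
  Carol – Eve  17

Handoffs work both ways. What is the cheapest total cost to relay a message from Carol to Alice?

10

Comparing a few candidate routes:
Carol-Heidi-Nora-Alice: 16 + 13 + 5 = 34
Carol-Heidi-Judy-Nora-Alice: 16 + 6 + 7 + 5 = 34
Carol-Alice: 10
The minimum is 10.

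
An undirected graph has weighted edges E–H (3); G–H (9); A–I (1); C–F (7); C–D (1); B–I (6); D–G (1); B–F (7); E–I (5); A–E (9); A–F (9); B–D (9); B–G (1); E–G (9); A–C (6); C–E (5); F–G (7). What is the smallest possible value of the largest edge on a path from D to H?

5

Comparing a few candidate routes:
D-C-E-H: max(1, 5, 3) = 5
D-G-F-C-A-I-E-H: max(1, 7, 7, 6, 1, 5, 3) = 7
D-G-B-I-A-C-E-H: max(1, 1, 6, 1, 6, 5, 3) = 6
D-G-B-I-E-H: max(1, 1, 6, 5, 3) = 6
D-C-A-I-E-H: max(1, 6, 1, 5, 3) = 6
Best route has worst link 5.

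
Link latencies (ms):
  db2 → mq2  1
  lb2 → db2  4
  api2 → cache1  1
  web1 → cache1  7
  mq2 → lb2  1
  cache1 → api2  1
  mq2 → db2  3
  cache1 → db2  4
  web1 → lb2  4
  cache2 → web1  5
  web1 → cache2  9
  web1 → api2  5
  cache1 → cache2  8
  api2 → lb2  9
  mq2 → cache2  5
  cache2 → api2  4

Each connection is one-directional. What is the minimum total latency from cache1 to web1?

Paths from cache1 to web1:
cache1 -> db2 -> mq2 -> cache2 -> web1: 4 + 1 + 5 + 5 = 15
cache1 -> api2 -> lb2 -> db2 -> mq2 -> cache2 -> web1: 1 + 9 + 4 + 1 + 5 + 5 = 25
cache1 -> cache2 -> web1: 8 + 5 = 13
The minimum is 13 ms.

13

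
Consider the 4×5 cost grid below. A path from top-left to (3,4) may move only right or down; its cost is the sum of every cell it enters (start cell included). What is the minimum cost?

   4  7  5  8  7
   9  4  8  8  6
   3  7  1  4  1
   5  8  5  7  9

37

Take r0c0 → r0c1 → r1c1 → r2c1 → r2c2 → r2c3 → r2c4 → r3c4 for a total of 4 + 7 + 4 + 7 + 1 + 4 + 1 + 9 = 37.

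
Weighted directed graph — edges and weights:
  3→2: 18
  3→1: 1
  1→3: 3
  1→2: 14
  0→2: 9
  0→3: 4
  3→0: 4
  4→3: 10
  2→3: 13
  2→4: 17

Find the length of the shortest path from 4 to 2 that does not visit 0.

Paths from 4 to 2 avoiding 0:
4→3→2: 10 + 18 = 28
4→3→1→2: 10 + 1 + 14 = 25
Best route has total 25.

25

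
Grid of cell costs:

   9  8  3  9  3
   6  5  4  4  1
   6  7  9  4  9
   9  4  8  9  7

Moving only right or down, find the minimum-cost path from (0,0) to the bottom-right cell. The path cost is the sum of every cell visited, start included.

45

Path [0,0]→[0,1]→[0,2]→[1,2]→[1,3]→[1,4]→[2,4]→[3,4]: 9 + 8 + 3 + 4 + 4 + 1 + 9 + 7 = 45.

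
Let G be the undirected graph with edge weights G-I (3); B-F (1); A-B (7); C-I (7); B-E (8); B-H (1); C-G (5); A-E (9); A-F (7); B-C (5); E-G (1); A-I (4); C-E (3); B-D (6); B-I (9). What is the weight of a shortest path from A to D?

Comparing a few candidate routes:
A → I → G → E → C → B → D: 4 + 3 + 1 + 3 + 5 + 6 = 22
A → I → B → D: 4 + 9 + 6 = 19
A → B → D: 7 + 6 = 13
A → F → B → D: 7 + 1 + 6 = 14
Best route has total 13.

13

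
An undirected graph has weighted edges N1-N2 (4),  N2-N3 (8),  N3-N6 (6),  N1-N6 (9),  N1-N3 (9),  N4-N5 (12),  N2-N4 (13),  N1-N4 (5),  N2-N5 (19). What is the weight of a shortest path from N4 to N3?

14

A few of the N4→N3 routes:
N4 → N1 → N6 → N3: 5 + 9 + 6 = 20
N4 → N1 → N3: 5 + 9 = 14
N4 → N1 → N2 → N3: 5 + 4 + 8 = 17
N4 → N2 → N3: 13 + 8 = 21
The minimum is 14.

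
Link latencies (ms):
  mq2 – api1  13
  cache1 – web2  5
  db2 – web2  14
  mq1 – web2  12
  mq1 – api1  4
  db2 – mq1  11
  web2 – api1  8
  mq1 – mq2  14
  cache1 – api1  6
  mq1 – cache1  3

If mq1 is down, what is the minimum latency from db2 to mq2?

35

Paths from db2 to mq2 avoiding mq1:
db2-web2-api1-mq2: 14 + 8 + 13 = 35
db2-web2-cache1-api1-mq2: 14 + 5 + 6 + 13 = 38
Best route has total 35 ms.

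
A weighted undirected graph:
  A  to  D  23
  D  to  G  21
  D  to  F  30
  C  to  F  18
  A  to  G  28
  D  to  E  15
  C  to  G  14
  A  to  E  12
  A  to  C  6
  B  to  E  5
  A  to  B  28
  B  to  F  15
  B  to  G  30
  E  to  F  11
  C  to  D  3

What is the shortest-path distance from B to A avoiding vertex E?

28

Some routes from B to A avoiding E:
B → F → D → C → A: 15 + 30 + 3 + 6 = 54
B → A: 28
B → F → C → A: 15 + 18 + 6 = 39
B → G → C → A: 30 + 14 + 6 = 50
B → G → A: 30 + 28 = 58
The minimum is 28.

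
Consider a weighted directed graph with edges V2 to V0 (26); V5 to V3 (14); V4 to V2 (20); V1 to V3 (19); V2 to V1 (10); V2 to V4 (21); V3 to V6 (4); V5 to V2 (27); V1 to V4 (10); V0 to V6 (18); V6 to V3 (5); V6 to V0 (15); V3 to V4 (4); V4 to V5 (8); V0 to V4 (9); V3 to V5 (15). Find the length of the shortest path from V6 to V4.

Checking several routes:
V6-V3-V5-V2-V1-V4: 5 + 15 + 27 + 10 + 10 = 67
V6-V3-V5-V2-V4: 5 + 15 + 27 + 21 = 68
V6-V3-V4: 5 + 4 = 9
V6-V0-V4: 15 + 9 = 24
Best route has total 9.

9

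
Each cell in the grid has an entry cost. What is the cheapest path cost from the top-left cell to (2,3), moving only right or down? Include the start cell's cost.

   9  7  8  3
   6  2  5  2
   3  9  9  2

26

Cheapest: [0,0] [1,0] [1,1] [1,2] [1,3] [2,3]
  9 + 6 + 2 + 5 + 2 + 2 = 26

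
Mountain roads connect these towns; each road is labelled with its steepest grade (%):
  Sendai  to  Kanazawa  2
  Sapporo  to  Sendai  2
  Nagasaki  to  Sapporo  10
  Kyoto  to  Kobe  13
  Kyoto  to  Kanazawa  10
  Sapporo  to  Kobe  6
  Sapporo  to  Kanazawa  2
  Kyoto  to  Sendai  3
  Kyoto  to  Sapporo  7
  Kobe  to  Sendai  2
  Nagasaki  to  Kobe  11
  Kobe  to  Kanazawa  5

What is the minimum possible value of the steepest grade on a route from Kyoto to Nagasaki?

10

Checking several routes:
Kyoto→Sendai→Kobe→Kanazawa→Sapporo→Nagasaki: max(3, 2, 5, 2, 10) = 10
Kyoto→Sendai→Kobe→Sapporo→Nagasaki: max(3, 2, 6, 10) = 10
Kyoto→Sapporo→Nagasaki: max(7, 10) = 10
Kyoto→Sendai→Kanazawa→Kobe→Sapporo→Nagasaki: max(3, 2, 5, 6, 10) = 10
Smallest bottleneck: 10%.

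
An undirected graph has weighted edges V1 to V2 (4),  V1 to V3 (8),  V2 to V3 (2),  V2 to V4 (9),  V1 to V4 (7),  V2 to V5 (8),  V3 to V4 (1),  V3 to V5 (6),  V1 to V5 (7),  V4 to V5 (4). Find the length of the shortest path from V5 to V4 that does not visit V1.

4

Candidate routes:
V5-V4: 4
V5-V3-V2-V4: 6 + 2 + 9 = 17
V5-V2-V3-V4: 8 + 2 + 1 = 11
V5-V3-V4: 6 + 1 = 7
V5-V2-V4: 8 + 9 = 17
Shortest: 4.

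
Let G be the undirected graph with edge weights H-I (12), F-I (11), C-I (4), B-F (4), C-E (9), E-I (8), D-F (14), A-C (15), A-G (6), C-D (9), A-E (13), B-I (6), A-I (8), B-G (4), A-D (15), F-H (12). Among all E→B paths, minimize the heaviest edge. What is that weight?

8

Some routes from E to B:
E → I → A → G → B: max(8, 8, 6, 4) = 8
E → C → I → B: max(9, 4, 6) = 9
E → I → B: max(8, 6) = 8
The minimum achievable maximum is 8.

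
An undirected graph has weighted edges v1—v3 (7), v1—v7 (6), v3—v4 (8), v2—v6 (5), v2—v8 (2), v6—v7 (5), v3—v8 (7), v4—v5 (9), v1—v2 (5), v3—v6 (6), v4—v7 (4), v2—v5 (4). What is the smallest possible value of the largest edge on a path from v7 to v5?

5

Checking several routes:
v7 -> v1 -> v3 -> v8 -> v2 -> v5: max(6, 7, 7, 2, 4) = 7
v7 -> v1 -> v2 -> v5: max(6, 5, 4) = 6
v7 -> v6 -> v2 -> v5: max(5, 5, 4) = 5
v7 -> v6 -> v3 -> v1 -> v2 -> v5: max(5, 6, 7, 5, 4) = 7
v7 -> v1 -> v3 -> v6 -> v2 -> v5: max(6, 7, 6, 5, 4) = 7
Best route has worst link 5.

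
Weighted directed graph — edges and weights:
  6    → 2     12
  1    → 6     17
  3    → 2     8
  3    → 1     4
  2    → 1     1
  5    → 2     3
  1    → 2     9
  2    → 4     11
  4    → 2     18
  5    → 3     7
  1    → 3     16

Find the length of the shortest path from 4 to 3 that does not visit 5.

Candidate routes:
4 → 2 → 1 → 3: 18 + 1 + 16 = 35
The minimum is 35.

35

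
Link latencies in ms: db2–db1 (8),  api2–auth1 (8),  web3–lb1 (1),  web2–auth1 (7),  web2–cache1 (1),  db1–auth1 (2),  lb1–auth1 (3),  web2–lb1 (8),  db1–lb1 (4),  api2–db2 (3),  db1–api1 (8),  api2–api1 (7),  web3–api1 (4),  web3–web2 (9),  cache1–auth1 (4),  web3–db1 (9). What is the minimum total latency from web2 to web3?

9

Checking several routes:
web2 → web3: 9
web2 → cache1 → auth1 → lb1 → web3: 1 + 4 + 3 + 1 = 9
web2 → auth1 → lb1 → web3: 7 + 3 + 1 = 11
web2 → lb1 → web3: 8 + 1 = 9
web2 → cache1 → auth1 → db1 → lb1 → web3: 1 + 4 + 2 + 4 + 1 = 12
Shortest: 9 ms.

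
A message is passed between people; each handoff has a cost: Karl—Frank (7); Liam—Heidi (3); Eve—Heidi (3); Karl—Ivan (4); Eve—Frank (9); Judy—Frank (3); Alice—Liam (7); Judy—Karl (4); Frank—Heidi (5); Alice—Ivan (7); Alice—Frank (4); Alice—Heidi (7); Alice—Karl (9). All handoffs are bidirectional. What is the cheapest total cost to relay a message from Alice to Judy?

Some routes from Alice to Judy:
Alice -> Karl -> Judy: 9 + 4 = 13
Alice -> Frank -> Karl -> Judy: 4 + 7 + 4 = 15
Alice -> Liam -> Heidi -> Frank -> Judy: 7 + 3 + 5 + 3 = 18
Alice -> Ivan -> Karl -> Judy: 7 + 4 + 4 = 15
Alice -> Heidi -> Frank -> Judy: 7 + 5 + 3 = 15
Alice -> Frank -> Judy: 4 + 3 = 7
Shortest: 7.

7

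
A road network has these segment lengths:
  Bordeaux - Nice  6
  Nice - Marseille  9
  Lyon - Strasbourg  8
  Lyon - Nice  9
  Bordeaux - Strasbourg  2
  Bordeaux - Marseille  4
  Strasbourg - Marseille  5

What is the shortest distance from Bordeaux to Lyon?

10

A few of the Bordeaux→Lyon routes:
Bordeaux→Nice→Lyon: 6 + 9 = 15
Bordeaux→Strasbourg→Lyon: 2 + 8 = 10
Bordeaux→Marseille→Strasbourg→Lyon: 4 + 5 + 8 = 17
Shortest: 10.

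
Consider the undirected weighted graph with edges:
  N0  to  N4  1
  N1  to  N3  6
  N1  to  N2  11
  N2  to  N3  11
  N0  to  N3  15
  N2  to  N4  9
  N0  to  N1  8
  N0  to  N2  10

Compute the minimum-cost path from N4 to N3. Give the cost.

A few of the N4→N3 routes:
N4 -> N0 -> N1 -> N3: 1 + 8 + 6 = 15
N4 -> N2 -> N3: 9 + 11 = 20
N4 -> N0 -> N3: 1 + 15 = 16
Best route has total 15.

15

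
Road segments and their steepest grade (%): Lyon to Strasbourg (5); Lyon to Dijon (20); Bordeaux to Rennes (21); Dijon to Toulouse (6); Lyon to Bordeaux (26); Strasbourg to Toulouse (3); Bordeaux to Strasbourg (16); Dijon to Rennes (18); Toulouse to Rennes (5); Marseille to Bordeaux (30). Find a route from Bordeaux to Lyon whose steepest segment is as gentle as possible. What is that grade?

16

A few of the Bordeaux→Lyon routes:
Bordeaux - Rennes - Toulouse - Strasbourg - Lyon: max(21, 5, 3, 5) = 21
Bordeaux - Strasbourg - Lyon: max(16, 5) = 16
Bordeaux - Strasbourg - Toulouse - Rennes - Dijon - Lyon: max(16, 3, 5, 18, 20) = 20
Bordeaux - Strasbourg - Toulouse - Dijon - Lyon: max(16, 3, 6, 20) = 20
Smallest bottleneck: 16%.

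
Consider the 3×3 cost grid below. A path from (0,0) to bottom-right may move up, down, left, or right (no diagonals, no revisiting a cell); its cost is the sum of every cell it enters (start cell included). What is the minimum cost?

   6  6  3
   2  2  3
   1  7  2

15

Path [0,0] → [1,0] → [1,1] → [1,2] → [2,2]: 6 + 2 + 2 + 3 + 2 = 15.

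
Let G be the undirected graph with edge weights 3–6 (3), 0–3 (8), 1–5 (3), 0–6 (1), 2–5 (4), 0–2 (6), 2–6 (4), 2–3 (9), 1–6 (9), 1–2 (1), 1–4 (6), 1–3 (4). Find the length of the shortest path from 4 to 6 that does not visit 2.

13

Paths from 4 to 6 avoiding 2:
4 → 1 → 3 → 6: 6 + 4 + 3 = 13
4 → 1 → 6: 6 + 9 = 15
4 → 1 → 3 → 0 → 6: 6 + 4 + 8 + 1 = 19
Best route has total 13.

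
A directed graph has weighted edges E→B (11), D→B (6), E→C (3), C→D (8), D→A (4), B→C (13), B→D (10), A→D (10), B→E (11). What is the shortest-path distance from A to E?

Paths from A to E:
A → D → B → E: 10 + 6 + 11 = 27
Shortest: 27.

27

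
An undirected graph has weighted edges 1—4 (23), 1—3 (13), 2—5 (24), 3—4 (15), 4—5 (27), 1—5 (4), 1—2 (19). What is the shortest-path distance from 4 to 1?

23

Routes from 4 to 1:
4 - 5 - 2 - 1: 27 + 24 + 19 = 70
4 - 3 - 1: 15 + 13 = 28
4 - 1: 23
4 - 5 - 1: 27 + 4 = 31
Best route has total 23.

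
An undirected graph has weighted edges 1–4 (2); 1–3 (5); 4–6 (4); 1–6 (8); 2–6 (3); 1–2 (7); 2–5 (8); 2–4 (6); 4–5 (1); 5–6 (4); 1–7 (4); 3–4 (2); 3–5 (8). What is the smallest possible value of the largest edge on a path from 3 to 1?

A few of the 3→1 routes:
3 → 4 → 2 → 1: max(2, 6, 7) = 7
3 → 1: max(5) = 5
3 → 4 → 1: max(2, 2) = 2
Smallest bottleneck: 2.

2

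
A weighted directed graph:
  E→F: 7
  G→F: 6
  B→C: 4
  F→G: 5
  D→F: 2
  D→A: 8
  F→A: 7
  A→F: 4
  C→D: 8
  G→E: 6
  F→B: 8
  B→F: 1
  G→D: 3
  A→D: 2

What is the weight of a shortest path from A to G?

Paths from A to G:
A -> D -> F -> G: 2 + 2 + 5 = 9
A -> F -> G: 4 + 5 = 9
Shortest: 9.

9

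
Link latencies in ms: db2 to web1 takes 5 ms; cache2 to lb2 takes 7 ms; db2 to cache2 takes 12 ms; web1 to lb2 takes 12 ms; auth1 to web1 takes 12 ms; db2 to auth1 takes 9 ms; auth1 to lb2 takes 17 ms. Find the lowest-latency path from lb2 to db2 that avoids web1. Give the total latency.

Paths from lb2 to db2 avoiding web1:
lb2→cache2→db2: 7 + 12 = 19
lb2→auth1→db2: 17 + 9 = 26
Shortest: 19 ms.

19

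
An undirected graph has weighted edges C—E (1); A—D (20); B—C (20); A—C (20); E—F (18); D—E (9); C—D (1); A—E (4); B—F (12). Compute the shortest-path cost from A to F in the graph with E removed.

52

Routes from A to F avoiding E:
A - C - B - F: 20 + 20 + 12 = 52
A - D - C - B - F: 20 + 1 + 20 + 12 = 53
Shortest: 52.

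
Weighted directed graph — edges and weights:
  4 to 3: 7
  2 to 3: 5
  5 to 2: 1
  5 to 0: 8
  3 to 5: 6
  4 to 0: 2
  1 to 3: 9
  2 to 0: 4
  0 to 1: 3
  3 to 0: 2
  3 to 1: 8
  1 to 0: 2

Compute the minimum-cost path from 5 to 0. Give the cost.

5

Routes from 5 to 0:
5 - 2 - 3 - 1 - 0: 1 + 5 + 8 + 2 = 16
5 - 0: 8
5 - 2 - 0: 1 + 4 = 5
5 - 2 - 3 - 0: 1 + 5 + 2 = 8
Best route has total 5.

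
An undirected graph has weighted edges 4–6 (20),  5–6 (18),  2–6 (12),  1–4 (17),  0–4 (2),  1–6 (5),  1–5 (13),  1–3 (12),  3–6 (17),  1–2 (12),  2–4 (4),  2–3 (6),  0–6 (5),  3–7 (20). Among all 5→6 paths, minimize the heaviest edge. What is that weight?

13

Some routes from 5 to 6:
5-1-2-4-0-6: max(13, 12, 4, 2, 5) = 13
5-1-3-2-6: max(13, 12, 6, 12) = 13
5-1-3-2-4-0-6: max(13, 12, 6, 4, 2, 5) = 13
The minimum achievable maximum is 13.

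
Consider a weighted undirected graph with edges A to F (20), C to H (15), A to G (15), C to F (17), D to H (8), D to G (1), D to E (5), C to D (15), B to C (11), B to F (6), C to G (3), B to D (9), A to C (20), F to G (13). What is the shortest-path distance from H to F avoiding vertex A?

22

A few of the H→F routes:
H → D → G → C → B → F: 8 + 1 + 3 + 11 + 6 = 29
H → D → B → F: 8 + 9 + 6 = 23
H → D → G → F: 8 + 1 + 13 = 22
H → D → G → C → F: 8 + 1 + 3 + 17 = 29
H → C → G → F: 15 + 3 + 13 = 31
H → C → B → F: 15 + 11 + 6 = 32
Shortest: 22.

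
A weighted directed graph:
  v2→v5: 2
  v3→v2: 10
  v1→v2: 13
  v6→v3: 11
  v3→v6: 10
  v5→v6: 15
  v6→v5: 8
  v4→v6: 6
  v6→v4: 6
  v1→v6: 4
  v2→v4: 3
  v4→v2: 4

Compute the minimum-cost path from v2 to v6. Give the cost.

Routes from v2 to v6:
v2 → v4 → v6: 3 + 6 = 9
v2 → v5 → v6: 2 + 15 = 17
Best route has total 9.

9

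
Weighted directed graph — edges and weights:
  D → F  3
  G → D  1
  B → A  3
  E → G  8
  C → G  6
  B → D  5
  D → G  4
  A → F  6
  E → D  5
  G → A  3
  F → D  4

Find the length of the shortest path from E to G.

Candidate routes:
E → G: 8
E → D → G: 5 + 4 = 9
Best route has total 8.

8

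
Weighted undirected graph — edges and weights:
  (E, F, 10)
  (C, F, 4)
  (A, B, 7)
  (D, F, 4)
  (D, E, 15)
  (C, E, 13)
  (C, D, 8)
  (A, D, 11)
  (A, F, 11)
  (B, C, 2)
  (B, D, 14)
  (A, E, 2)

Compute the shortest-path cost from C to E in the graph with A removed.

13

Some routes from C to E avoiding A:
C-F-E: 4 + 10 = 14
C-F-D-E: 4 + 4 + 15 = 23
C-D-E: 8 + 15 = 23
C-E: 13
C-B-D-F-E: 2 + 14 + 4 + 10 = 30
C-D-F-E: 8 + 4 + 10 = 22
Best route has total 13.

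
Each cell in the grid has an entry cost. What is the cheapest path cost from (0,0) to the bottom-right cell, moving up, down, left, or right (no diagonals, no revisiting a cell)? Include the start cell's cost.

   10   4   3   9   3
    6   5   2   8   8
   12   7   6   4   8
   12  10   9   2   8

39

Take (0,0)→(0,1)→(0,2)→(1,2)→(2,2)→(2,3)→(3,3)→(3,4) for a total of 10 + 4 + 3 + 2 + 6 + 4 + 2 + 8 = 39.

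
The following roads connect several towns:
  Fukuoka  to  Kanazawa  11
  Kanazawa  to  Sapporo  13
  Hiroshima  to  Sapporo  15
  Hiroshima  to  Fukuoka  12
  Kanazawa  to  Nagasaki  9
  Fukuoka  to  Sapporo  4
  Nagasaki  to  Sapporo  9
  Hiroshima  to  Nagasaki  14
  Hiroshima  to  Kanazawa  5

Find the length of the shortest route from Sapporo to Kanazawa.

A few of the Sapporo→Kanazawa routes:
Sapporo-Fukuoka-Hiroshima-Kanazawa: 4 + 12 + 5 = 21
Sapporo-Kanazawa: 13
Sapporo-Fukuoka-Kanazawa: 4 + 11 = 15
Sapporo-Nagasaki-Kanazawa: 9 + 9 = 18
Sapporo-Hiroshima-Kanazawa: 15 + 5 = 20
Shortest: 13.

13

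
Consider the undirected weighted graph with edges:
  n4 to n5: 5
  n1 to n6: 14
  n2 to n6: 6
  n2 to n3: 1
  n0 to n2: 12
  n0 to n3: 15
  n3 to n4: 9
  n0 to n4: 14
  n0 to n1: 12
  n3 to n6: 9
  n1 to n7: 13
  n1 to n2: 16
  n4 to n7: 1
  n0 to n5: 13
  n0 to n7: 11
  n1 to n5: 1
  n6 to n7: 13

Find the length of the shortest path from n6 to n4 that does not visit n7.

16

Some routes from n6 to n4 avoiding n7:
n6 → n2 → n1 → n5 → n4: 6 + 16 + 1 + 5 = 28
n6 → n2 → n3 → n4: 6 + 1 + 9 = 16
n6 → n3 → n2 → n1 → n5 → n4: 9 + 1 + 16 + 1 + 5 = 32
n6 → n1 → n5 → n4: 14 + 1 + 5 = 20
n6 → n2 → n0 → n4: 6 + 12 + 14 = 32
n6 → n3 → n4: 9 + 9 = 18
Shortest: 16.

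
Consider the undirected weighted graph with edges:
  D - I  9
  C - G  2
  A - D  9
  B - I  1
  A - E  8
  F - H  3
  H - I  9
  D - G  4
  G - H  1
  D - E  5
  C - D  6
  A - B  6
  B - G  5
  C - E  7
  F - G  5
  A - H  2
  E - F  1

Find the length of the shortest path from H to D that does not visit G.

Some routes from H to D avoiding G:
H-A-D: 2 + 9 = 11
H-A-E-D: 2 + 8 + 5 = 15
H-F-E-D: 3 + 1 + 5 = 9
Best route has total 9.

9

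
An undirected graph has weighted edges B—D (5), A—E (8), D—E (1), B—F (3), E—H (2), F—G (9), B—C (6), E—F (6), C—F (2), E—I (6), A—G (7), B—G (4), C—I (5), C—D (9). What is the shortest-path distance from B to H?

8

Checking several routes:
B→F→C→D→E→H: 3 + 2 + 9 + 1 + 2 = 17
B→D→E→H: 5 + 1 + 2 = 8
B→F→E→H: 3 + 6 + 2 = 11
B→C→D→E→H: 6 + 9 + 1 + 2 = 18
B→C→F→E→H: 6 + 2 + 6 + 2 = 16
Best route has total 8.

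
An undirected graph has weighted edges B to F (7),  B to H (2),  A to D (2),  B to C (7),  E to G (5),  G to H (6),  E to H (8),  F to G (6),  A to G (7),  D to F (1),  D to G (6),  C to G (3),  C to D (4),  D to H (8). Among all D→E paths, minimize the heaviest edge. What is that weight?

5

Some routes from D to E:
D→C→G→E: max(4, 3, 5) = 5
D→C→B→H→G→E: max(4, 7, 2, 6, 5) = 7
D→F→G→E: max(1, 6, 5) = 6
D→G→E: max(6, 5) = 6
Best route has worst link 5.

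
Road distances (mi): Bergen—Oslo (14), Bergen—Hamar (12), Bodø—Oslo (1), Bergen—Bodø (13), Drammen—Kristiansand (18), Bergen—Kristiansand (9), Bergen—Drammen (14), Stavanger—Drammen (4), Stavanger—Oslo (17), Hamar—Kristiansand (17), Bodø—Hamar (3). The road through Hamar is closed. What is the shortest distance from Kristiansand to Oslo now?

23

Some routes from Kristiansand to Oslo avoiding Hamar:
Kristiansand-Drammen-Stavanger-Oslo: 18 + 4 + 17 = 39
Kristiansand-Bergen-Oslo: 9 + 14 = 23
Kristiansand-Bergen-Bodø-Oslo: 9 + 13 + 1 = 23
The minimum is 23 mi.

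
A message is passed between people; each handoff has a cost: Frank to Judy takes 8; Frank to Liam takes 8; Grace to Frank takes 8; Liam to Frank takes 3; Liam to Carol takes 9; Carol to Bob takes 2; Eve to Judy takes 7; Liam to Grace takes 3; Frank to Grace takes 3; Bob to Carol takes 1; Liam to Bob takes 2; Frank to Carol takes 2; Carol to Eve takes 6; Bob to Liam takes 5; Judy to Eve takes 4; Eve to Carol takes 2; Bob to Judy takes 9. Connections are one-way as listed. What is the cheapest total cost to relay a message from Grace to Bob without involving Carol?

Candidate routes:
Grace -> Frank -> Liam -> Bob: 8 + 8 + 2 = 18
Best route has total 18.

18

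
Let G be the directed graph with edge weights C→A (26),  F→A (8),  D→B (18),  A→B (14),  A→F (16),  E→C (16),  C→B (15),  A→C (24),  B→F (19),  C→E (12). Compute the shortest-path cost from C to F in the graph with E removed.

Candidate routes:
C - B - F: 15 + 19 = 34
C - A - B - F: 26 + 14 + 19 = 59
C - A - F: 26 + 16 = 42
The minimum is 34.

34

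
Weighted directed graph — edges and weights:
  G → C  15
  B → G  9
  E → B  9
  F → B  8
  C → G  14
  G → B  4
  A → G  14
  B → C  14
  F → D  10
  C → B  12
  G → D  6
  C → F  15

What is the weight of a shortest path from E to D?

24

Candidate routes:
E-B-G-D: 9 + 9 + 6 = 24
E-B-C-G-D: 9 + 14 + 14 + 6 = 43
E-B-C-F-D: 9 + 14 + 15 + 10 = 48
E-B-G-C-F-D: 9 + 9 + 15 + 15 + 10 = 58
The minimum is 24.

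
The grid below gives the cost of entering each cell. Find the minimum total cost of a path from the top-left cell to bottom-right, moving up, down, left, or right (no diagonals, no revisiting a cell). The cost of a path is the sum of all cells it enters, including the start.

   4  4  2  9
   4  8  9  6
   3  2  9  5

Cheapest: [0,0] [1,0] [2,0] [2,1] [2,2] [2,3]
  4 + 4 + 3 + 2 + 9 + 5 = 27

27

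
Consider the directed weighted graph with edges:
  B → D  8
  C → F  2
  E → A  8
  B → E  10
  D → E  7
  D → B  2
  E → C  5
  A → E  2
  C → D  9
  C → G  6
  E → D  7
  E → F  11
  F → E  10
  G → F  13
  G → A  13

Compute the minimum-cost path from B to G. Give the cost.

Paths from B to G:
B → E → C → G: 10 + 5 + 6 = 21
B → D → E → C → G: 8 + 7 + 5 + 6 = 26
Shortest: 21.

21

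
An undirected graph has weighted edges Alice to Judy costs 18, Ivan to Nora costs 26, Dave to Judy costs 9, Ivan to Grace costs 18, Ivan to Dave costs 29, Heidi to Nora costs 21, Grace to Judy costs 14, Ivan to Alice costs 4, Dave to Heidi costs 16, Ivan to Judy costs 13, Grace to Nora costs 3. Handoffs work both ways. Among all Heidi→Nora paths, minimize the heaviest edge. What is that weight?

16

Comparing a few candidate routes:
Heidi -> Nora: max(21) = 21
Heidi -> Dave -> Judy -> Grace -> Ivan -> Nora: max(16, 9, 14, 18, 26) = 26
Heidi -> Dave -> Judy -> Grace -> Nora: max(16, 9, 14, 3) = 16
Heidi -> Dave -> Judy -> Ivan -> Grace -> Nora: max(16, 9, 13, 18, 3) = 18
Heidi -> Dave -> Judy -> Alice -> Ivan -> Grace -> Nora: max(16, 9, 18, 4, 18, 3) = 18
The minimum achievable maximum is 16.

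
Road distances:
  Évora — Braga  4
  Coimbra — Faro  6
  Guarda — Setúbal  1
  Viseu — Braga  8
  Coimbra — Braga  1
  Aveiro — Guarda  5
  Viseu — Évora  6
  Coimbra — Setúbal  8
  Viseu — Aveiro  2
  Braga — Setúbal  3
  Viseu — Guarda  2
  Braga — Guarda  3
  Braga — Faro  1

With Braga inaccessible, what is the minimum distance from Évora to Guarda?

Routes from Évora to Guarda avoiding Braga:
Évora -> Viseu -> Aveiro -> Guarda: 6 + 2 + 5 = 13
Évora -> Viseu -> Guarda: 6 + 2 = 8
Best route has total 8.

8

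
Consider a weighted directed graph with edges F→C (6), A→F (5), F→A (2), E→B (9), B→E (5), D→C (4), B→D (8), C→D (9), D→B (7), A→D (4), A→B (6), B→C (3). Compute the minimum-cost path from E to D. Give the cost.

17

Paths from E to D:
E-B-D: 9 + 8 = 17
E-B-C-D: 9 + 3 + 9 = 21
Best route has total 17.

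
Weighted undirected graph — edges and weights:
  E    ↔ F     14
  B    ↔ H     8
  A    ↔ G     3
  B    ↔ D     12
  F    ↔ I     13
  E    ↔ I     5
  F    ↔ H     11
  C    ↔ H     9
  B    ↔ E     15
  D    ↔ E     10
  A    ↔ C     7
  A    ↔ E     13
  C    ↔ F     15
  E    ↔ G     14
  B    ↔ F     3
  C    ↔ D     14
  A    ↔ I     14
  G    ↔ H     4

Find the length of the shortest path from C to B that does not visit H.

Comparing a few candidate routes:
C→D→E→B: 14 + 10 + 15 = 39
C→D→B: 14 + 12 = 26
C→F→B: 15 + 3 = 18
C→A→E→F→B: 7 + 13 + 14 + 3 = 37
C→A→E→B: 7 + 13 + 15 = 35
C→A→I→F→B: 7 + 14 + 13 + 3 = 37
Best route has total 18.

18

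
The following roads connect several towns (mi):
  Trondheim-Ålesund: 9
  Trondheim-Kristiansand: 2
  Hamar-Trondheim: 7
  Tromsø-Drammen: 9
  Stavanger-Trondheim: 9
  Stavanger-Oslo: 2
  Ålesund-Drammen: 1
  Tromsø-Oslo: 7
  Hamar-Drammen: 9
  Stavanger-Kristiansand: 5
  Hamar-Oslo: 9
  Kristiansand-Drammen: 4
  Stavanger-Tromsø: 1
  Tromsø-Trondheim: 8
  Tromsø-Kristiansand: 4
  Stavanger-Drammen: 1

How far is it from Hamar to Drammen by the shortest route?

Checking several routes:
Hamar-Trondheim-Kristiansand-Drammen: 7 + 2 + 4 = 13
Hamar-Drammen: 9
Hamar-Oslo-Stavanger-Drammen: 9 + 2 + 1 = 12
Best route has total 9 mi.

9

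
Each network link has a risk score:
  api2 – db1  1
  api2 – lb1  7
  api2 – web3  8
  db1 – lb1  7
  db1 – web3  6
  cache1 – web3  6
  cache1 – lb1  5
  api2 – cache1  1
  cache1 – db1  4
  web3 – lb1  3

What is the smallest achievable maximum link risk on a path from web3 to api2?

A few of the web3→api2 routes:
web3 - db1 - api2: max(6, 1) = 6
web3 - lb1 - cache1 - api2: max(3, 5, 1) = 5
web3 - lb1 - cache1 - db1 - api2: max(3, 5, 4, 1) = 5
The minimum achievable maximum is 5.

5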